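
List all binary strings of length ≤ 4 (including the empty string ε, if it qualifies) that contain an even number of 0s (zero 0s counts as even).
Checking every binary string of length 0 to 4:
  Length 0: accepted: ε | rejected: (none)
  Length 1: accepted: 1 | rejected: 0
  Length 2: accepted: 00, 11 | rejected: 01, 10
  Length 3: accepted: 001, 010, 100, 111 | rejected: 000, 011, 101, 110
  Length 4: accepted: 0000, 0011, 0101, 0110, 1001, 1010, 1100, 1111 | rejected: 0001, 0010, 0100, 0111, 1000, 1011, 1101, 1110
Total: 16 string(s).

Final answer: ε, 1, 00, 11, 001, 010, 100, 111, 0000, 0011, 0101, 0110, 1001, 1010, 1100, 1111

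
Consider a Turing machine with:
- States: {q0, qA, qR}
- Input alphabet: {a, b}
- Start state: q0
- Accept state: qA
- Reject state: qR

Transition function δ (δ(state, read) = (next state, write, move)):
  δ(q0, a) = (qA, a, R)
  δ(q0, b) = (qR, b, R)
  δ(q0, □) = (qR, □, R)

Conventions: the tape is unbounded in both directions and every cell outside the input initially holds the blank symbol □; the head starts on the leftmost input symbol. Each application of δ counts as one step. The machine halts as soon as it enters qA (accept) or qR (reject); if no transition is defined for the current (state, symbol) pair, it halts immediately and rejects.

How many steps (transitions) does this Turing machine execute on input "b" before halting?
Step 0: [q0]b (head at position 0)
Step 1: δ(q0, b) = (qR, b, R)  ⊢  b[qR]□ (head at position 1)
The machine is in qR, so it halts and rejects.
Number of transitions executed: 1.

Final answer: 1 steps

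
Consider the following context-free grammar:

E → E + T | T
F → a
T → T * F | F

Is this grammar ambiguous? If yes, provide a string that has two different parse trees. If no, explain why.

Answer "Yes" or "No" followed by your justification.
This is the standard stratified expression grammar: '+' is introduced only by the left-recursive rule E → E + T and '*' only by the left-recursive rule T → T * F, with F → a. For any string, the last '+' must be the one produced at the root E (everything after it is a T containing no '+'), and likewise within each T the last '*' is produced at its root. This fixes the parse tree uniquely (left-associative, '*' binding tighter than '+'), so every string has exactly one parse tree.

Final answer: No - the grammar is unambiguous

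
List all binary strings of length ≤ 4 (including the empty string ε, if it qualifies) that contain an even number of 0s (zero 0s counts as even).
Checking every binary string of length 0 to 4:
  Length 0: accepted: ε | rejected: (none)
  Length 1: accepted: 1 | rejected: 0
  Length 2: accepted: 00, 11 | rejected: 01, 10
  Length 3: accepted: 001, 010, 100, 111 | rejected: 000, 011, 101, 110
  Length 4: accepted: 0000, 0011, 0101, 0110, 1001, 1010, 1100, 1111 | rejected: 0001, 0010, 0100, 0111, 1000, 1011, 1101, 1110
Total: 16 string(s).

Final answer: ε, 1, 00, 11, 001, 010, 100, 111, 0000, 0011, 0101, 0110, 1001, 1010, 1100, 1111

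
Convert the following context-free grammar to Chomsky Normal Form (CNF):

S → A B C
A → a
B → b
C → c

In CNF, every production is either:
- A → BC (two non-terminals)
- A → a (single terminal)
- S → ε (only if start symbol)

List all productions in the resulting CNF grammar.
The grammar has no ε-productions or unit productions to eliminate.
A → a is already in CNF (single terminal) – keep it.
B → b is already in CNF (single terminal) – keep it.
C → c is already in CNF (single terminal) – keep it.
S → A B C has 3 symbols on the right: break it into binary productions S → A X0, X0 → B C.
Resulting CNF grammar (5 productions): A → a; B → b; C → c; S → A X0; X0 → B C

Final answer: A → a; B → b; C → c; S → A X0; X0 → B C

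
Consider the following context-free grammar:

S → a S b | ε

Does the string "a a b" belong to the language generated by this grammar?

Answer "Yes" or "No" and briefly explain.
Every derivation applies S → a S b some number n of times and then S → ε, producing a^n b^n with equally many a's and b's. The string a a b has two a's but only one b, so it cannot be derived.

Final answer: No - no valid derivation exists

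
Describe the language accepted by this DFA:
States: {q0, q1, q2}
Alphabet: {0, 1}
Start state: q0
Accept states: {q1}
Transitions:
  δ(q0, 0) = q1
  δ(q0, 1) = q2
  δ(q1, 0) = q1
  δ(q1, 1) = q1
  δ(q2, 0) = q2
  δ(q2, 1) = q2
Analyzing the DFA structure:
Start state: q0
Accept states: {q1}
Interpreting what each state remembers (checking against the transitions):
  q0: nothing has been read yet
  q1: the first symbol was 0
  q2: the first symbol was 1 (trap state)
  δ(q0, 0): in q0 (nothing has been read yet), after reading 0 we have: the first symbol was 0 → q1
  δ(q0, 1): in q0 (nothing has been read yet), after reading 1 we have: the first symbol was 1 (trap state) → q2
  δ(q1, 0): in q1 (the first symbol was 0), after reading 0 we have: the first symbol was 0 → q1
  δ(q1, 1): in q1 (the first symbol was 0), after reading 1 we have: the first symbol was 0 → q1
  δ(q2, 0): in q2 (the first symbol was 1 (trap state)), after reading 0 we have: the first symbol was 1 (trap state) → q2
  δ(q2, 1): in q2 (the first symbol was 1 (trap state)), after reading 1 we have: the first symbol was 1 (trap state) → q2
A string is accepted iff it ends in {q1}, i.e. the first symbol was 0.
Language: All binary strings starting with 0

Final answer: All binary strings starting with 0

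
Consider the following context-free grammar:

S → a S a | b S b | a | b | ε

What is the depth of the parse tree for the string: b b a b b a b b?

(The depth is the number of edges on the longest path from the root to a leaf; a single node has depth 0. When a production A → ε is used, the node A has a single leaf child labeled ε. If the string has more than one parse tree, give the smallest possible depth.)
The string has even length 8, so its (unique) parse tree peels off matching outer symbols: S → b S b, S → b S b, S → a S a, S → b S b, and finally S → ε for the empty middle.
The S nodes are at depths 0..4; the ε leaf under the innermost S is at depth 5 (terminal leaves are at depths 1..4).
Depth = 5.

Final answer: 5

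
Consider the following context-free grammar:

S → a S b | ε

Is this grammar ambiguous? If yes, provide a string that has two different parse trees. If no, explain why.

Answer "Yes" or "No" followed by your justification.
At every step exactly one production applies: if the remaining string to generate is non-empty it starts with a and ends with b, forcing S → a S b; if it is empty, S → ε is forced. Hence each string a^n b^n has exactly one derivation (S → a S b applied n times, then S → ε) and one parse tree.

Final answer: No - the grammar is unambiguous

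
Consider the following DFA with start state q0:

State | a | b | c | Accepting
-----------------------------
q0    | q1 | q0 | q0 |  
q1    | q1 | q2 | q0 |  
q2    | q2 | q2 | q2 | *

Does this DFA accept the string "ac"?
Start in q0.
Read 'a': q0 → q1
Read 'c': q1 → q0
Final state q0 is not accepting, so the string is rejected.

Final answer: No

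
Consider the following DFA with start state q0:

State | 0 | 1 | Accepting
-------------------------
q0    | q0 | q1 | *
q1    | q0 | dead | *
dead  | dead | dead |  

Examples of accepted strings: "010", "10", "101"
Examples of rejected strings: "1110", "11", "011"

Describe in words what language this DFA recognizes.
binary strings with no two consecutive 1s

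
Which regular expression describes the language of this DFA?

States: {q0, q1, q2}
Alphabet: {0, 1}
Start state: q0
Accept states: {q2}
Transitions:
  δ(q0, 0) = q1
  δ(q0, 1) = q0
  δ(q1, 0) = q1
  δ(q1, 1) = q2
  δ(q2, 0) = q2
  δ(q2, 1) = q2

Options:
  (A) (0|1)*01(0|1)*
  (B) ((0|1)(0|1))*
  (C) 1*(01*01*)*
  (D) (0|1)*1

Testing sample strings against the DFA:
  '1101' -> accepted
  '0010' -> accepted
  '11001' -> accepted
  '01' -> accepted
Checking each option for a counterexample:
  (A) (0|1)*01(0|1)*: agrees with the DFA on all strings of length ≤ 4
  (B) ((0|1)(0|1))*: ε is rejected by the DFA but matches the regex → eliminated
  (C) 1*(01*01*)*: ε is rejected by the DFA but matches the regex → eliminated
  (D) (0|1)*1: '1' is rejected by the DFA but matches the regex → eliminated
Only (A) (0|1)*01(0|1)* is consistent with the DFA.

Final answer: (A) (0|1)*01(0|1)*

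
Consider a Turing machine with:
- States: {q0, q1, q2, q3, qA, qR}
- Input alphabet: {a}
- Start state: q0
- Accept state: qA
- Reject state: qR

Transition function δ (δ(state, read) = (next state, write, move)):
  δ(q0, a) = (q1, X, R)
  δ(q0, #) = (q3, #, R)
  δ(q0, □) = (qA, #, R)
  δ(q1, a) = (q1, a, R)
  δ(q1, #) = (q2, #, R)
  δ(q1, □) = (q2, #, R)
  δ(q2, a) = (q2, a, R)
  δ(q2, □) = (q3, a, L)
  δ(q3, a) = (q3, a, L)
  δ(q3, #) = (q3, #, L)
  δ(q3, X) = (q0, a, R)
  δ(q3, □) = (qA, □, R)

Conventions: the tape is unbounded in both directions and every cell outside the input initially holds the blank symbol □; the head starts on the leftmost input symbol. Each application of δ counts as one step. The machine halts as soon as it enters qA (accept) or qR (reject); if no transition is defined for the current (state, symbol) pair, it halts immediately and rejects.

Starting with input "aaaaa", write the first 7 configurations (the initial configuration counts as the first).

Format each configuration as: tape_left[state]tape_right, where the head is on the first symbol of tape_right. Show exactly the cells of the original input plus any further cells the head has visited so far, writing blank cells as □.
Step 0: [q0]aaaaa (head at position 0)
Step 1: δ(q0, a) = (q1, X, R)  ⊢  X[q1]aaaa (head at position 1)
Step 2: δ(q1, a) = (q1, a, R)  ⊢  Xa[q1]aaa (head at position 2)
Step 3: δ(q1, a) = (q1, a, R)  ⊢  Xaa[q1]aa (head at position 3)
Step 4: δ(q1, a) = (q1, a, R)  ⊢  Xaaa[q1]a (head at position 4)
Step 5: δ(q1, a) = (q1, a, R)  ⊢  Xaaaa[q1]□ (head at position 5)
Step 6: δ(q1, □) = (q2, #, R)  ⊢  Xaaaa#[q2]□ (head at position 6)

Final answer: [q0]aaaaa ⊢ X[q1]aaaa ⊢ Xa[q1]aaa ⊢ Xaa[q1]aa ⊢ Xaaa[q1]a ⊢ Xaaaa[q1]□ ⊢ Xaaaa#[q2]□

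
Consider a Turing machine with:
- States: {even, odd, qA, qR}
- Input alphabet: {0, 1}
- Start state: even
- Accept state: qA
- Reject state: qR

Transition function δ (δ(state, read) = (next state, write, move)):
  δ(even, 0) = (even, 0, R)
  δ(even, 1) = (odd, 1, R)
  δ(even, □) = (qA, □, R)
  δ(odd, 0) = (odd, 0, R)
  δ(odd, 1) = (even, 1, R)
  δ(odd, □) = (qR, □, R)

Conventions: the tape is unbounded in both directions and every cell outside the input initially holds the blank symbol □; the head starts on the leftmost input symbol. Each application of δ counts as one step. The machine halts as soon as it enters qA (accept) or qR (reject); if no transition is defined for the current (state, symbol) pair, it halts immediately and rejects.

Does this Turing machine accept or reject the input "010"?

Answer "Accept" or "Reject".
Step 0: [even]010 (head at position 0)
Step 1: δ(even, 0) = (even, 0, R)  ⊢  0[even]10 (head at position 1)
Step 2: δ(even, 1) = (odd, 1, R)  ⊢  01[odd]0 (head at position 2)
Step 3: δ(odd, 0) = (odd, 0, R)  ⊢  010[odd]□ (head at position 3)
Step 4: δ(odd, □) = (qR, □, R)  ⊢  010□[qR]□ (head at position 4)
The machine is in qR, so it halts and rejects.

Final answer: Reject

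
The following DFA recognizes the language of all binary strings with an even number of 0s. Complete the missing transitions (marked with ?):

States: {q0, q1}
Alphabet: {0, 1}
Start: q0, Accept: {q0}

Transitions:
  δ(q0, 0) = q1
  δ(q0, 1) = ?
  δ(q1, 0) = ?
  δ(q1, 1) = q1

What each state remembers (consistent with the given transitions and accept states):
  q0: an even number of 0s has been read so far
  q1: an odd number of 0s has been read so far
Filling in the missing entries:
  δ(q0, 1): in q0 (an even number of 0s has been read so far), after reading 1 we have: an even number of 0s has been read so far → q0
  δ(q1, 0): in q1 (an odd number of 0s has been read so far), after reading 0 we have: an even number of 0s has been read so far → q0

Final answer: δ(q0, 1) = q0; δ(q1, 0) = q0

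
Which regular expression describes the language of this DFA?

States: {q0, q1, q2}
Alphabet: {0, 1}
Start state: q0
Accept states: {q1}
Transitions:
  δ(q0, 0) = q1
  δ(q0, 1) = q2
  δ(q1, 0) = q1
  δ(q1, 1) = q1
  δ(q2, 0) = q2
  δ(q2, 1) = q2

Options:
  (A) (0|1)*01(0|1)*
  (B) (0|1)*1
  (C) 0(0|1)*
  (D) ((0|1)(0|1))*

Testing sample strings against the DFA:
  '011' -> accepted
  '111' -> rejected
  '001' -> accepted
  '001' -> accepted
Checking each option for a counterexample:
  (A) (0|1)*01(0|1)*: '0' is accepted by the DFA but does not match the regex → eliminated
  (B) (0|1)*1: '0' is accepted by the DFA but does not match the regex → eliminated
  (C) 0(0|1)*: agrees with the DFA on all strings of length ≤ 4
  (D) ((0|1)(0|1))*: ε is rejected by the DFA but matches the regex → eliminated
Only (C) 0(0|1)* is consistent with the DFA.

Final answer: (C) 0(0|1)*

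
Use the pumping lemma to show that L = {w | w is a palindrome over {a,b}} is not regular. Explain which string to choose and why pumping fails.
Language: L = {w | w is a palindrome over {a,b}} (strings that read the same forwards and backwards)
Step 1: Assume for contradiction that L is regular, with pumping length p.
Step 2: Choose s = a^p b a^p. Then s ∈ L (it reads the same forwards and backwards) and |s| ≥ p.
Step 3: Consider any decomposition s = xyz with |xy| ≤ p and |y| > 0. Since |xy| ≤ p and the first p symbols of s are all a's, y = a^k for some k with 1 ≤ k ≤ p.
Step 4: Pumping up (i = 2): xy²z = a^(p+k) b a^p. Its reverse is a^p b a^(p+k) ≠ a^(p+k) b a^p (the single b is no longer in the middle), so xy²z is not a palindrome and xy²z ∉ L.
This contradicts the pumping lemma, so L is not regular.

Final answer: Choose s = a^p b a^p. Since |xy| ≤ p, y = a^k with k ≥ 1. Then xy²z = a^(p+k) b a^p is not a palindrome, so ∉ L.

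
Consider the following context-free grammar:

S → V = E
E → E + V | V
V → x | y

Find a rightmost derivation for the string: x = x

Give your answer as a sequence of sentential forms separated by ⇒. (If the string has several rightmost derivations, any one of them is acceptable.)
Start with S.
Step 1: the rightmost non-terminal is S; apply S → V = E:  V = E
Step 2: the rightmost non-terminal is E; apply E → V:  V = V
Step 3: the rightmost non-terminal is V; apply V → x:  V = x
Step 4: the rightmost non-terminal is V; apply V → x:  x = x

Final answer: S ⇒ V = E ⇒ V = V ⇒ V = x ⇒ x = x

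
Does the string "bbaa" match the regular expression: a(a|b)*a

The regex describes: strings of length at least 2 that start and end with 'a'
No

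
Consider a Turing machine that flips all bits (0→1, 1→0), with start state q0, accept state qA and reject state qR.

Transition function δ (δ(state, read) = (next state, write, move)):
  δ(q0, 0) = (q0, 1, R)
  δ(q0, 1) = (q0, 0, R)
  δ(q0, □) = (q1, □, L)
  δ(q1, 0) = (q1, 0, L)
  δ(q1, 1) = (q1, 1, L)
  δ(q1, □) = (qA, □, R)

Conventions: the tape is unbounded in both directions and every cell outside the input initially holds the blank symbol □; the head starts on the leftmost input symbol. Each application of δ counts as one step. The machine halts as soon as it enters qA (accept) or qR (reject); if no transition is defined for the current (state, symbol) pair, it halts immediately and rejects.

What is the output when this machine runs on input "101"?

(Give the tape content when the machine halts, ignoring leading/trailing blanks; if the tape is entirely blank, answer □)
Step 0: [q0]101 (head at position 0)
Step 1: δ(q0, 1) = (q0, 0, R)  ⊢  0[q0]01 (head at position 1)
Step 2: δ(q0, 0) = (q0, 1, R)  ⊢  01[q0]1 (head at position 2)
Step 3: δ(q0, 1) = (q0, 0, R)  ⊢  010[q0]□ (head at position 3)
Step 4: δ(q0, □) = (q1, □, L)  ⊢  01[q1]0□ (head at position 2)
Step 5: δ(q1, 0) = (q1, 0, L)  ⊢  0[q1]10□ (head at position 1)
Step 6: δ(q1, 1) = (q1, 1, L)  ⊢  [q1]010□ (head at position 0)
Step 7: δ(q1, 0) = (q1, 0, L)  ⊢  [q1]□010□ (head at position -1)
Step 8: δ(q1, □) = (qA, □, R)  ⊢  □[qA]010□ (head at position 0)
The machine is in qA, so it halts and accepts.
Tape content when halted (ignoring surrounding blanks): 010

Final answer: Output: 010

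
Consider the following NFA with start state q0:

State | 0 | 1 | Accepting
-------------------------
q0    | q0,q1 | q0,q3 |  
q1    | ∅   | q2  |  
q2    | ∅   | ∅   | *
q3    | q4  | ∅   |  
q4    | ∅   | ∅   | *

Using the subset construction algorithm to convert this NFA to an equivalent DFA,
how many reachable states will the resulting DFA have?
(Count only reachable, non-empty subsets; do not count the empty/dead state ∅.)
Start subset: {q0}
{q0}: on 0 → {q0, q1}, on 1 → {q0, q3}
{q0, q1}: on 0 → {q0, q1}, on 1 → {q0, q2, q3}
{q0, q3}: on 0 → {q0, q1, q4}, on 1 → {q0, q3}
{q0, q2, q3}: on 0 → {q0, q1, q4}, on 1 → {q0, q3}
{q0, q1, q4}: on 0 → {q0, q1}, on 1 → {q0, q2, q3}
Reachable non-empty subsets: {q0}, {q0, q1}, {q0, q3}, {q0, q2, q3}, {q0, q1, q4} — 5 in total.

Final answer: 5 states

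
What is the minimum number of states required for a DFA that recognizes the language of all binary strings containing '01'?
Language: binary strings containing '01'
Lower bound (Myhill–Nerode): the prefixes ε, 0, 01 are pairwise distinguishable:
  ε vs 01: suffix ε distinguishes them (ε is rejected, 01 is accepted)
  0 vs 01: suffix ε distinguishes them (0 is rejected, 01 is accepted)
  ε vs 0: suffix 1 distinguishes them (ε·1 = 1 is rejected, 0·1 = 01 is accepted)
So any DFA needs at least 3 states.
Upper bound: a DFA with 3 states exists (one state per class above: 'no progress', 'last symbol 0', and 'seen 01' (accepting sink)).
Minimum states: 3

Final answer: 3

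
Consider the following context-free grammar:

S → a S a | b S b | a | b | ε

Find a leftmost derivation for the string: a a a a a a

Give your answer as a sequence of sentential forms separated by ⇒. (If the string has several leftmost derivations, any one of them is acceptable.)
Start with S.
Step 1: the leftmost non-terminal is S; apply S → a S a:  a S a
Step 2: the leftmost non-terminal is S; apply S → a S a:  a a S a a
Step 3: the leftmost non-terminal is S; apply S → a S a:  a a a S a a a
Step 4: the leftmost non-terminal is S; apply S → ε:  a a a a a a

Final answer: S ⇒ a S a ⇒ a a S a a ⇒ a a a S a a a ⇒ a a a a a a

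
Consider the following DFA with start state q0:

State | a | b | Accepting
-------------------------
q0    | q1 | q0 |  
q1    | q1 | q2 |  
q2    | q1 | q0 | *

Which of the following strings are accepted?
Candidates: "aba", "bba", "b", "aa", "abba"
"aba": q0 → q1 → q2 → q1; q1 is not accepting → rejected
"bba": q0 → q0 → q0 → q1; q1 is not accepting → rejected
"b": q0 → q0; q0 is not accepting → rejected
"aa": q0 → q1 → q1; q1 is not accepting → rejected
"abba": q0 → q1 → q2 → q0 → q1; q1 is not accepting → rejected

Final answer: None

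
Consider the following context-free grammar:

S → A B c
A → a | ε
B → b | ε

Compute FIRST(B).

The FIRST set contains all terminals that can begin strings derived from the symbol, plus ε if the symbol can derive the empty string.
B → b contributes b; B → ε makes B nullable, contributing ε. FIRST(B) = {b, ε}.

Final answer: {b, ε}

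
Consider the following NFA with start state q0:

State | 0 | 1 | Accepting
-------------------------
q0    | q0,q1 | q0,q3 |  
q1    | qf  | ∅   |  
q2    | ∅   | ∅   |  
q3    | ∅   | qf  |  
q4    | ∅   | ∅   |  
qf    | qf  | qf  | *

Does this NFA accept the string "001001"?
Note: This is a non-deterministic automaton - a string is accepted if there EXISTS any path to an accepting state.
Track the set of states the NFA could be in: start {q0}
Read '0': {q0} → {q0, q1}
Read '0': {q0, q1} → {q0, q1, qf}
Read '1': {q0, q1, qf} → {q0, q3, qf}
Read '0': {q0, q3, qf} → {q0, q1, qf}
Read '0': {q0, q1, qf} → {q0, q1, qf}
Read '1': {q0, q1, qf} → {q0, q3, qf}
Final set {q0, q3, qf} contains accepting state(s) {qf} → accepted.

Final answer: Yes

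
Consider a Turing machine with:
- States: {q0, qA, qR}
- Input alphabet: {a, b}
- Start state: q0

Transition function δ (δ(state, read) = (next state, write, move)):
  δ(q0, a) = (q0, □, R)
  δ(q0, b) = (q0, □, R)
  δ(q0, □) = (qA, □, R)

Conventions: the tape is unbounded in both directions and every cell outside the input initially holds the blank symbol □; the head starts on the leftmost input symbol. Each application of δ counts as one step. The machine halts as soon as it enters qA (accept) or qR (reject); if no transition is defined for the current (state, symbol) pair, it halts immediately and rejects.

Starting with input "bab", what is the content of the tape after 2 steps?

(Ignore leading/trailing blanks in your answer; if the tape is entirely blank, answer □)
Step 0: [q0]bab (head at position 0)
Step 1: δ(q0, b) = (q0, □, R)  ⊢  □[q0]ab (head at position 1)
Step 2: δ(q0, a) = (q0, □, R)  ⊢  □□[q0]b (head at position 2)
Tape after 2 steps (ignoring surrounding blanks): b

Final answer: Tape: b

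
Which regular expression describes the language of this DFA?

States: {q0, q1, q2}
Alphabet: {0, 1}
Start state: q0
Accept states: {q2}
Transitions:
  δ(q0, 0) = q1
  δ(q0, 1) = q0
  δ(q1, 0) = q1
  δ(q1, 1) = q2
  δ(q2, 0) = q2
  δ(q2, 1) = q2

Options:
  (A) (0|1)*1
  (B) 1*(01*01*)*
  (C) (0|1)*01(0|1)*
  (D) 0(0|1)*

Testing sample strings against the DFA:
  '00' -> rejected
  '10111' -> accepted
  '00' -> rejected
  '1001' -> accepted
Checking each option for a counterexample:
  (A) (0|1)*1: '1' is rejected by the DFA but matches the regex → eliminated
  (B) 1*(01*01*)*: ε is rejected by the DFA but matches the regex → eliminated
  (C) (0|1)*01(0|1)*: agrees with the DFA on all strings of length ≤ 4
  (D) 0(0|1)*: '0' is rejected by the DFA but matches the regex → eliminated
Only (C) (0|1)*01(0|1)* is consistent with the DFA.

Final answer: (C) (0|1)*01(0|1)*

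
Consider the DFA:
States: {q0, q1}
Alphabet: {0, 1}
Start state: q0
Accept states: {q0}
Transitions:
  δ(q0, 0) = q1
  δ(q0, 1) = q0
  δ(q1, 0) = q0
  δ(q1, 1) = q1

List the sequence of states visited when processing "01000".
Starting at q0
Read '0': q0 -> q1
Read '1': q1 -> q1
Read '0': q1 -> q0
Read '0': q0 -> q1
Read '0': q1 -> q0

Final answer: q0 -> q1 -> q1 -> q0 -> q1 -> q0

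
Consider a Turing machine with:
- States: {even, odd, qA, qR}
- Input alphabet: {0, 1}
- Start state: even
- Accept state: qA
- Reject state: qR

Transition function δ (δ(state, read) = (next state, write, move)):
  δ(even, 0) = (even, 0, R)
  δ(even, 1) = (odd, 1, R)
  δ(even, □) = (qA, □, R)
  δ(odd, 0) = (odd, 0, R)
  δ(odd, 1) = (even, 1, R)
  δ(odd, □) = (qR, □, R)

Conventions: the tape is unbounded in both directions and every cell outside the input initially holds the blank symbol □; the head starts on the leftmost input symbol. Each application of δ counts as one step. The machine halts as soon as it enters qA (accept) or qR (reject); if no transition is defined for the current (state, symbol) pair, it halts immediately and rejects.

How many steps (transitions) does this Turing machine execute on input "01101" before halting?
Step 0: [even]01101 (head at position 0)
Step 1: δ(even, 0) = (even, 0, R)  ⊢  0[even]1101 (head at position 1)
Step 2: δ(even, 1) = (odd, 1, R)  ⊢  01[odd]101 (head at position 2)
Step 3: δ(odd, 1) = (even, 1, R)  ⊢  011[even]01 (head at position 3)
Step 4: δ(even, 0) = (even, 0, R)  ⊢  0110[even]1 (head at position 4)
Step 5: δ(even, 1) = (odd, 1, R)  ⊢  01101[odd]□ (head at position 5)
Step 6: δ(odd, □) = (qR, □, R)  ⊢  01101□[qR]□ (head at position 6)
The machine is in qR, so it halts and rejects.
Number of transitions executed: 6.

Final answer: 6 steps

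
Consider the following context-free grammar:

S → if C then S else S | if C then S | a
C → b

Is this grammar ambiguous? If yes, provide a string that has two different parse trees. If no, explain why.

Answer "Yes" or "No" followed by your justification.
The 'dangling else' can attach to either if. Two leftmost derivations of  if b then if b then a else a:
  (1) S ⇒ if C then S else S ⇒ if b then S else S ⇒ if b then if C then S else S ⇒ if b then if b then S else S ⇒ if b then if b then a else S ⇒ if b then if b then a else a   (else belongs to the outer if)
  (2) S ⇒ if C then S ⇒ if b then S ⇒ if b then if C then S else S ⇒ if b then if b then S else S ⇒ if b then if b then a else S ⇒ if b then if b then a else a   (else belongs to the inner if)
Two distinct parse trees for the same string, so the grammar is ambiguous.

Final answer: Yes - the string 'if b then if b then a else a' has two distinct leftmost derivations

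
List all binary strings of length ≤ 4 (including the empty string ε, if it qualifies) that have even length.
Checking every binary string of length 0 to 4:
  Length 0: accepted: ε | rejected: (none)
  Length 1: accepted: (none) | rejected: 0, 1
  Length 2: accepted: 00, 01, 10, 11 | rejected: (none)
  Length 3: accepted: (none) | rejected: 000, 001, 010, 011, 100, 101, 110, 111
  Length 4: accepted: 0000, 0001, 0010, 0011, 0100, 0101, 0110, 0111, 1000, 1001, 1010, 1011, 1100, 1101, 1110, 1111 | rejected: (none)
Total: 21 string(s).

Final answer: ε, 00, 01, 10, 11, 0000, 0001, 0010, 0011, 0100, 0101, 0110, 0111, 1000, 1001, 1010, 1011, 1100, 1101, 1110, 1111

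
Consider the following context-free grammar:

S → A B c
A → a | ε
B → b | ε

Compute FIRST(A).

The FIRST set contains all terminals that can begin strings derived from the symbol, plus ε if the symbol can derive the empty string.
A → a contributes a; A → ε makes A nullable, contributing ε. FIRST(A) = {a, ε}.

Final answer: {a, ε}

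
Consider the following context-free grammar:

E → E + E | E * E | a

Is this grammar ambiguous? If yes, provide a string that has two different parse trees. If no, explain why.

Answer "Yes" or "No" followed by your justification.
Two different leftmost derivations of a + a * a:
  (1) E ⇒ E + E ⇒ a + E ⇒ a + E * E ⇒ a + a * E ⇒ a + a * a   (tree groups a + (a * a))
  (2) E ⇒ E * E ⇒ E + E * E ⇒ a + E * E ⇒ a + a * E ⇒ a + a * a   (tree groups (a + a) * a)
Two distinct leftmost derivations = two distinct parse trees, so the grammar is ambiguous.

Final answer: Yes - the string 'a + a * a' has two distinct leftmost derivations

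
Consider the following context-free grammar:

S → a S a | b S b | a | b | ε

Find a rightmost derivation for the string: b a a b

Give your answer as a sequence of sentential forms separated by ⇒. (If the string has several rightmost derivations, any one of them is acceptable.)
Start with S.
Step 1: the rightmost non-terminal is S; apply S → b S b:  b S b
Step 2: the rightmost non-terminal is S; apply S → a S a:  b a S a b
Step 3: the rightmost non-terminal is S; apply S → ε:  b a a b

Final answer: S ⇒ b S b ⇒ b a S a b ⇒ b a a b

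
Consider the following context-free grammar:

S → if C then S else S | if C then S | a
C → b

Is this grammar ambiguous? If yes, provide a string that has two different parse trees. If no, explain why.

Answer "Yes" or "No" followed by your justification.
The 'dangling else' can attach to either if. Two leftmost derivations of  if b then if b then a else a:
  (1) S ⇒ if C then S else S ⇒ if b then S else S ⇒ if b then if C then S else S ⇒ if b then if b then S else S ⇒ if b then if b then a else S ⇒ if b then if b then a else a   (else belongs to the outer if)
  (2) S ⇒ if C then S ⇒ if b then S ⇒ if b then if C then S else S ⇒ if b then if b then S else S ⇒ if b then if b then a else S ⇒ if b then if b then a else a   (else belongs to the inner if)
Two distinct parse trees for the same string, so the grammar is ambiguous.

Final answer: Yes - the string 'if b then if b then a else a' has two distinct leftmost derivations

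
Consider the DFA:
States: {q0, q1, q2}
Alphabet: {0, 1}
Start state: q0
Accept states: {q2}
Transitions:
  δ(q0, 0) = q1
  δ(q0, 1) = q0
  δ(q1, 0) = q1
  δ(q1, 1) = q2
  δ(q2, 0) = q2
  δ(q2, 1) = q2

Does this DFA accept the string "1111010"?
Processing string "1111010":
  q0 --1--> q0
  q0 --1--> q0
  q0 --1--> q0
  q0 --1--> q0
  q0 --0--> q1
  q1 --1--> q2
  q2 --0--> q2
Final state: q2
Accept states: {q2}
q2 is an accept state, so the string is accepted.

Final answer: Yes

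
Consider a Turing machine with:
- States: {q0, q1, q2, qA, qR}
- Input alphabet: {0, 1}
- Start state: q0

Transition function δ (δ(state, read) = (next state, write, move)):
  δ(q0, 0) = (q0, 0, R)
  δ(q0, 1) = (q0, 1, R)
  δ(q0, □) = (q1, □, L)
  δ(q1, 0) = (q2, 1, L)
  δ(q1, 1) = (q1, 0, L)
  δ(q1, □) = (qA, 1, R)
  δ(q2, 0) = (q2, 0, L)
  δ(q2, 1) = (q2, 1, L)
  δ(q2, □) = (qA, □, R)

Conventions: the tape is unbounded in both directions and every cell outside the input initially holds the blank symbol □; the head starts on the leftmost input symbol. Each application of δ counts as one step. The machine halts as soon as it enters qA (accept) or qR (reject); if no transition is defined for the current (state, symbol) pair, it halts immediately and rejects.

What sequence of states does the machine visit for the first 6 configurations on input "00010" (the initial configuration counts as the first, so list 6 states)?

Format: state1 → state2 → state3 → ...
Step 0: [q0]00010 (head at position 0)
Step 1: δ(q0, 0) = (q0, 0, R)  ⊢  0[q0]0010 (head at position 1)
Step 2: δ(q0, 0) = (q0, 0, R)  ⊢  00[q0]010 (head at position 2)
Step 3: δ(q0, 0) = (q0, 0, R)  ⊢  000[q0]10 (head at position 3)
Step 4: δ(q0, 1) = (q0, 1, R)  ⊢  0001[q0]0 (head at position 4)
Step 5: δ(q0, 0) = (q0, 0, R)  ⊢  00010[q0]□ (head at position 5)
Reading off the states of these 6 configurations: q0 → q0 → q0 → q0 → q0 → q0

Final answer: q0 → q0 → q0 → q0 → q0 → q0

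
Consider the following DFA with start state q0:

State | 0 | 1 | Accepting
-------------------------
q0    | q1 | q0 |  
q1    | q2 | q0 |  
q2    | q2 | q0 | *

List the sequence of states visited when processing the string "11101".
q0 → q0 → q0 → q0 → q1 → q0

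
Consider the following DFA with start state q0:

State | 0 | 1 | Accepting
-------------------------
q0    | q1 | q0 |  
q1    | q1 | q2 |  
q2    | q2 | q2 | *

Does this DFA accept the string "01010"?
Start in q0.
Read '0': q0 → q1
Read '1': q1 → q2
Read '0': q2 → q2
Read '1': q2 → q2
Read '0': q2 → q2
Final state q2 is accepting, so the string is accepted.

Final answer: Yes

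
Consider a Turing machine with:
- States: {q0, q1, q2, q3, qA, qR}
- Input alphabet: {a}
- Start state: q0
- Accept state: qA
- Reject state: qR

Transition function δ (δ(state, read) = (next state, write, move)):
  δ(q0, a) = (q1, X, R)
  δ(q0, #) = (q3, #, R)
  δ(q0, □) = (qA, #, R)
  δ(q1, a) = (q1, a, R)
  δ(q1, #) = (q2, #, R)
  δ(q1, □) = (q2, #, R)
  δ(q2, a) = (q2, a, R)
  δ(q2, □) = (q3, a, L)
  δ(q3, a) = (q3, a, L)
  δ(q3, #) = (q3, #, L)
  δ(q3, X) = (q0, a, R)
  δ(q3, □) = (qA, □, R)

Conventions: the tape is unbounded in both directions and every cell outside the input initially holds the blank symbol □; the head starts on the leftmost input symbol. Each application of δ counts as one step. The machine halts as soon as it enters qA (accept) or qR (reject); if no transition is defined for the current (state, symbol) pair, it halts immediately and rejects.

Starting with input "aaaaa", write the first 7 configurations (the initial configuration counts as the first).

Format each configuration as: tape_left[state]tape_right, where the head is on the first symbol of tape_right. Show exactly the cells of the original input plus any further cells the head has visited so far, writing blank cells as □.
Step 0: [q0]aaaaa (head at position 0)
Step 1: δ(q0, a) = (q1, X, R)  ⊢  X[q1]aaaa (head at position 1)
Step 2: δ(q1, a) = (q1, a, R)  ⊢  Xa[q1]aaa (head at position 2)
Step 3: δ(q1, a) = (q1, a, R)  ⊢  Xaa[q1]aa (head at position 3)
Step 4: δ(q1, a) = (q1, a, R)  ⊢  Xaaa[q1]a (head at position 4)
Step 5: δ(q1, a) = (q1, a, R)  ⊢  Xaaaa[q1]□ (head at position 5)
Step 6: δ(q1, □) = (q2, #, R)  ⊢  Xaaaa#[q2]□ (head at position 6)

Final answer: [q0]aaaaa ⊢ X[q1]aaaa ⊢ Xa[q1]aaa ⊢ Xaa[q1]aa ⊢ Xaaa[q1]a ⊢ Xaaaa[q1]□ ⊢ Xaaaa#[q2]□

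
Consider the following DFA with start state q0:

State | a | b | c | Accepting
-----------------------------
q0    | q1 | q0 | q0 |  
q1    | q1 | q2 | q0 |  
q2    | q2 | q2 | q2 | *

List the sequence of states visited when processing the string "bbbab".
q0 → q0 → q0 → q0 → q1 → q2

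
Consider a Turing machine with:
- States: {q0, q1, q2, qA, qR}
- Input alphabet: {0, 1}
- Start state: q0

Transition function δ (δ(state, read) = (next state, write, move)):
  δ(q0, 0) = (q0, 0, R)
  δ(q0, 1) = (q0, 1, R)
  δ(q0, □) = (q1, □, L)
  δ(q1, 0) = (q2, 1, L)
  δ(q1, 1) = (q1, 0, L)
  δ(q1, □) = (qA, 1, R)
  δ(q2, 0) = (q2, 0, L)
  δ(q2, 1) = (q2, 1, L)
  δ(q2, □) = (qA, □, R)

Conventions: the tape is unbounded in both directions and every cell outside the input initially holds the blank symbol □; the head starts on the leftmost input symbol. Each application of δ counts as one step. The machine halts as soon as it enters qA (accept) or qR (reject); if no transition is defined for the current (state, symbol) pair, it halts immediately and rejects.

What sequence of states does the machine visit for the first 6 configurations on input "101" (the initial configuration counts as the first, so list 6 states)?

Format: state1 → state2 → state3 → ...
Step 0: [q0]101 (head at position 0)
Step 1: δ(q0, 1) = (q0, 1, R)  ⊢  1[q0]01 (head at position 1)
Step 2: δ(q0, 0) = (q0, 0, R)  ⊢  10[q0]1 (head at position 2)
Step 3: δ(q0, 1) = (q0, 1, R)  ⊢  101[q0]□ (head at position 3)
Step 4: δ(q0, □) = (q1, □, L)  ⊢  10[q1]1□ (head at position 2)
Step 5: δ(q1, 1) = (q1, 0, L)  ⊢  1[q1]00□ (head at position 1)
Reading off the states of these 6 configurations: q0 → q0 → q0 → q0 → q1 → q1

Final answer: q0 → q0 → q0 → q0 → q1 → q1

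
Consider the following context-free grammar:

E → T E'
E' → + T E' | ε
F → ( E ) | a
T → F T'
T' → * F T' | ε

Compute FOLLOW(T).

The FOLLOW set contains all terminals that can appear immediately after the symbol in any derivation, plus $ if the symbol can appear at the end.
Useful FIRST sets: FIRST(E') = {+, ε}, FIRST(T') = {*, ε} (both E' and T' are nullable).
FOLLOW(E): E is the start symbol → $; E appears in F → ( E ) followed by ')' → FOLLOW(E) = {), $}.
FOLLOW(E'): E' appears at the right end of E → T E' and of E' → + T E', so FOLLOW(E') ⊇ FOLLOW(E) (the second occurrence adds nothing new). FOLLOW(E') = {), $}.
FOLLOW(T): in E → T E' and E' → + T E', T is followed by E': add FIRST(E') minus ε = {+}; since E' is nullable, also add FOLLOW(E) and FOLLOW(E') = {), $}. FOLLOW(T) = {+, ), $}.

Final answer: {$, ), +}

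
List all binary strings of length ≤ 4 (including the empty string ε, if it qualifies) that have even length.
Checking every binary string of length 0 to 4:
  Length 0: accepted: ε | rejected: (none)
  Length 1: accepted: (none) | rejected: 0, 1
  Length 2: accepted: 00, 01, 10, 11 | rejected: (none)
  Length 3: accepted: (none) | rejected: 000, 001, 010, 011, 100, 101, 110, 111
  Length 4: accepted: 0000, 0001, 0010, 0011, 0100, 0101, 0110, 0111, 1000, 1001, 1010, 1011, 1100, 1101, 1110, 1111 | rejected: (none)
Total: 21 string(s).

Final answer: ε, 00, 01, 10, 11, 0000, 0001, 0010, 0011, 0100, 0101, 0110, 0111, 1000, 1001, 1010, 1011, 1100, 1101, 1110, 1111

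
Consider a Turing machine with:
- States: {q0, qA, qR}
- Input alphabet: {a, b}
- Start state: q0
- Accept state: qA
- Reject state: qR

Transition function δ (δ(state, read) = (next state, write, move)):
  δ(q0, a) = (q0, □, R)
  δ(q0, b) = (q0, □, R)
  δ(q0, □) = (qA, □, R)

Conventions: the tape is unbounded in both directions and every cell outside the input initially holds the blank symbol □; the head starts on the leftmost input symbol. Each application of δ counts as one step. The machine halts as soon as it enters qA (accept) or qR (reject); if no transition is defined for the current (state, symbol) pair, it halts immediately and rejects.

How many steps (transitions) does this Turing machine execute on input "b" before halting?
Step 0: [q0]b (head at position 0)
Step 1: δ(q0, b) = (q0, □, R)  ⊢  □[q0]□ (head at position 1)
Step 2: δ(q0, □) = (qA, □, R)  ⊢  □□[qA]□ (head at position 2)
The machine is in qA, so it halts and accepts.
Number of transitions executed: 2.

Final answer: 2 steps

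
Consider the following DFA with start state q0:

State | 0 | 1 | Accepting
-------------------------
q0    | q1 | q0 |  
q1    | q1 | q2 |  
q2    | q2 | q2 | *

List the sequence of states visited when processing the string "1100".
q0 → q0 → q0 → q1 → q1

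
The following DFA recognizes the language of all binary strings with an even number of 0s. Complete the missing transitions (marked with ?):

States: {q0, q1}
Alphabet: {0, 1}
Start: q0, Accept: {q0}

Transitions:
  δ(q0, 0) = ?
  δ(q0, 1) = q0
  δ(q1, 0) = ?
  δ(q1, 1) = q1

What each state remembers (consistent with the given transitions and accept states):
  q0: an even number of 0s has been read so far
  q1: an odd number of 0s has been read so far
Filling in the missing entries:
  δ(q0, 0): in q0 (an even number of 0s has been read so far), after reading 0 we have: an odd number of 0s has been read so far → q1
  δ(q1, 0): in q1 (an odd number of 0s has been read so far), after reading 0 we have: an even number of 0s has been read so far → q0

Final answer: δ(q0, 0) = q1; δ(q1, 0) = q0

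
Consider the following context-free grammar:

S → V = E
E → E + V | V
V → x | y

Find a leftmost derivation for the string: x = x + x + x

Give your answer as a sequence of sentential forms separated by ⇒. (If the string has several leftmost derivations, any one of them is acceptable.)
Start with S.
Step 1: the leftmost non-terminal is S; apply S → V = E:  V = E
Step 2: the leftmost non-terminal is V; apply V → x:  x = E
Step 3: the leftmost non-terminal is E; apply E → E + V:  x = E + V
Step 4: the leftmost non-terminal is E; apply E → E + V:  x = E + V + V
Step 5: the leftmost non-terminal is E; apply E → V:  x = V + V + V
Step 6: the leftmost non-terminal is V; apply V → x:  x = x + V + V
Step 7: the leftmost non-terminal is V; apply V → x:  x = x + x + V
Step 8: the leftmost non-terminal is V; apply V → x:  x = x + x + x

Final answer: S ⇒ V = E ⇒ x = E ⇒ x = E + V ⇒ x = E + V + V ⇒ x = V + V + V ⇒ x = x + V + V ⇒ x = x + x + V ⇒ x = x + x + x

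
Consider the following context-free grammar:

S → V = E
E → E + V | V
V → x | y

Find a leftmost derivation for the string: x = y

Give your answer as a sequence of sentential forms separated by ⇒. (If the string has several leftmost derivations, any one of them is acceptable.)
Start with S.
Step 1: the leftmost non-terminal is S; apply S → V = E:  V = E
Step 2: the leftmost non-terminal is V; apply V → x:  x = E
Step 3: the leftmost non-terminal is E; apply E → V:  x = V
Step 4: the leftmost non-terminal is V; apply V → y:  x = y

Final answer: S ⇒ V = E ⇒ x = E ⇒ x = V ⇒ x = y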